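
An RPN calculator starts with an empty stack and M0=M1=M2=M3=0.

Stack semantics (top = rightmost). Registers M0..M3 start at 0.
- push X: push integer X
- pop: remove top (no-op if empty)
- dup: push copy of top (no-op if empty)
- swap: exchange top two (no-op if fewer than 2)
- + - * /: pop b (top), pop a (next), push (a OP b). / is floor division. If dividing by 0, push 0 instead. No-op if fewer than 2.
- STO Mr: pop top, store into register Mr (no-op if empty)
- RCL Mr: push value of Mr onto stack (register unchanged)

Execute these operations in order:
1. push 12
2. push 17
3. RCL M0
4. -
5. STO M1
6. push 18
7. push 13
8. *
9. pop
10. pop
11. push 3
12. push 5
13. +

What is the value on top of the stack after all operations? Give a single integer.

Answer: 8

Derivation:
After op 1 (push 12): stack=[12] mem=[0,0,0,0]
After op 2 (push 17): stack=[12,17] mem=[0,0,0,0]
After op 3 (RCL M0): stack=[12,17,0] mem=[0,0,0,0]
After op 4 (-): stack=[12,17] mem=[0,0,0,0]
After op 5 (STO M1): stack=[12] mem=[0,17,0,0]
After op 6 (push 18): stack=[12,18] mem=[0,17,0,0]
After op 7 (push 13): stack=[12,18,13] mem=[0,17,0,0]
After op 8 (*): stack=[12,234] mem=[0,17,0,0]
After op 9 (pop): stack=[12] mem=[0,17,0,0]
After op 10 (pop): stack=[empty] mem=[0,17,0,0]
After op 11 (push 3): stack=[3] mem=[0,17,0,0]
After op 12 (push 5): stack=[3,5] mem=[0,17,0,0]
After op 13 (+): stack=[8] mem=[0,17,0,0]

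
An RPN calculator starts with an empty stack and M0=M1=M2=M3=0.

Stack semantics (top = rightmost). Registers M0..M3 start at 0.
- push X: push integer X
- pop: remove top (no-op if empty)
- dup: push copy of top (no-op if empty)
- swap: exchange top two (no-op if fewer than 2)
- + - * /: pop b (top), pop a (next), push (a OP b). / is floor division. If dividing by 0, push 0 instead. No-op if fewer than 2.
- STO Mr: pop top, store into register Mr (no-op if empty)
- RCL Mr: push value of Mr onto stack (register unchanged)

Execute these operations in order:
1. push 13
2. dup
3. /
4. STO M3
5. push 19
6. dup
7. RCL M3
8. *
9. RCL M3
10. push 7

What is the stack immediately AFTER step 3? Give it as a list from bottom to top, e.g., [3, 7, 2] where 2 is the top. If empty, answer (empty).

After op 1 (push 13): stack=[13] mem=[0,0,0,0]
After op 2 (dup): stack=[13,13] mem=[0,0,0,0]
After op 3 (/): stack=[1] mem=[0,0,0,0]

[1]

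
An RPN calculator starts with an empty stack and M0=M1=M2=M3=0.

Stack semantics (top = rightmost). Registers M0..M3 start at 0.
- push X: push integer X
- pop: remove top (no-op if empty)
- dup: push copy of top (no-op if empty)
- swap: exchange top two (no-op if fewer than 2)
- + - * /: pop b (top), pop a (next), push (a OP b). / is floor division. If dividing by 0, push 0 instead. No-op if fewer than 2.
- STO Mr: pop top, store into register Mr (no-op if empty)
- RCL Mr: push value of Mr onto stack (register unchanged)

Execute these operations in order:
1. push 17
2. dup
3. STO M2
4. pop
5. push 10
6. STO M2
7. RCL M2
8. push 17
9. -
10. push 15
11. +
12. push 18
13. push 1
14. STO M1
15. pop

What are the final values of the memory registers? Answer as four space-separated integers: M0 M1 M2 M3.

After op 1 (push 17): stack=[17] mem=[0,0,0,0]
After op 2 (dup): stack=[17,17] mem=[0,0,0,0]
After op 3 (STO M2): stack=[17] mem=[0,0,17,0]
After op 4 (pop): stack=[empty] mem=[0,0,17,0]
After op 5 (push 10): stack=[10] mem=[0,0,17,0]
After op 6 (STO M2): stack=[empty] mem=[0,0,10,0]
After op 7 (RCL M2): stack=[10] mem=[0,0,10,0]
After op 8 (push 17): stack=[10,17] mem=[0,0,10,0]
After op 9 (-): stack=[-7] mem=[0,0,10,0]
After op 10 (push 15): stack=[-7,15] mem=[0,0,10,0]
After op 11 (+): stack=[8] mem=[0,0,10,0]
After op 12 (push 18): stack=[8,18] mem=[0,0,10,0]
After op 13 (push 1): stack=[8,18,1] mem=[0,0,10,0]
After op 14 (STO M1): stack=[8,18] mem=[0,1,10,0]
After op 15 (pop): stack=[8] mem=[0,1,10,0]

Answer: 0 1 10 0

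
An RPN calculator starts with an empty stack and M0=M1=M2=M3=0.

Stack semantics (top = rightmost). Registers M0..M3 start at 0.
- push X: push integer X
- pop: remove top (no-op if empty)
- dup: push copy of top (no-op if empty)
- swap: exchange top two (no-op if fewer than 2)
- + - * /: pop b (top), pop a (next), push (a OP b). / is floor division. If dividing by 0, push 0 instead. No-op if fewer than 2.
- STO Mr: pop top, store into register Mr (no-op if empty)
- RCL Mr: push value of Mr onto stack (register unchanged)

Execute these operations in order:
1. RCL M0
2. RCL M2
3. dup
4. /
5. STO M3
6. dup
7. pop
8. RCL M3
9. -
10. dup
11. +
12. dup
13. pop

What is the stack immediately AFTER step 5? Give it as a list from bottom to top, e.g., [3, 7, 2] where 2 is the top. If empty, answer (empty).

After op 1 (RCL M0): stack=[0] mem=[0,0,0,0]
After op 2 (RCL M2): stack=[0,0] mem=[0,0,0,0]
After op 3 (dup): stack=[0,0,0] mem=[0,0,0,0]
After op 4 (/): stack=[0,0] mem=[0,0,0,0]
After op 5 (STO M3): stack=[0] mem=[0,0,0,0]

[0]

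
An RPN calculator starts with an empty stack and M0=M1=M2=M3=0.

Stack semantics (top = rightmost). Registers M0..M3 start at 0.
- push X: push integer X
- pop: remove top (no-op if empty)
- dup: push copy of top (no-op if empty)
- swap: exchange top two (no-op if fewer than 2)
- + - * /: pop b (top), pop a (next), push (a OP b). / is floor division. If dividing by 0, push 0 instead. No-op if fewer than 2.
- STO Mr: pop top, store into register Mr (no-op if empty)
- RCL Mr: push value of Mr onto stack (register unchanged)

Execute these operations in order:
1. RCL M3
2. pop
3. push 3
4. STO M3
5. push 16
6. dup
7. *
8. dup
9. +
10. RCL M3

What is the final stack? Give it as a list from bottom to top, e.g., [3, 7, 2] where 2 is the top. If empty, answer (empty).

After op 1 (RCL M3): stack=[0] mem=[0,0,0,0]
After op 2 (pop): stack=[empty] mem=[0,0,0,0]
After op 3 (push 3): stack=[3] mem=[0,0,0,0]
After op 4 (STO M3): stack=[empty] mem=[0,0,0,3]
After op 5 (push 16): stack=[16] mem=[0,0,0,3]
After op 6 (dup): stack=[16,16] mem=[0,0,0,3]
After op 7 (*): stack=[256] mem=[0,0,0,3]
After op 8 (dup): stack=[256,256] mem=[0,0,0,3]
After op 9 (+): stack=[512] mem=[0,0,0,3]
After op 10 (RCL M3): stack=[512,3] mem=[0,0,0,3]

Answer: [512, 3]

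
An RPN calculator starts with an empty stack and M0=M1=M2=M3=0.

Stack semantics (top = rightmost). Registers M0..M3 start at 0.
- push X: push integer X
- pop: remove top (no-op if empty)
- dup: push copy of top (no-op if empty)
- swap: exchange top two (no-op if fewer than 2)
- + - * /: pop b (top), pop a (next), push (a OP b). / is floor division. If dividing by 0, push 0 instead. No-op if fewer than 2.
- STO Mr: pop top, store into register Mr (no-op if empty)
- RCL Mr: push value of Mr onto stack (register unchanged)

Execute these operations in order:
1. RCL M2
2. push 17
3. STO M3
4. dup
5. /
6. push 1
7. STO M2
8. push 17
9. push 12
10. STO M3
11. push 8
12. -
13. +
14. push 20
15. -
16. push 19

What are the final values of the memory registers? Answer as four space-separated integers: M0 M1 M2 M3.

After op 1 (RCL M2): stack=[0] mem=[0,0,0,0]
After op 2 (push 17): stack=[0,17] mem=[0,0,0,0]
After op 3 (STO M3): stack=[0] mem=[0,0,0,17]
After op 4 (dup): stack=[0,0] mem=[0,0,0,17]
After op 5 (/): stack=[0] mem=[0,0,0,17]
After op 6 (push 1): stack=[0,1] mem=[0,0,0,17]
After op 7 (STO M2): stack=[0] mem=[0,0,1,17]
After op 8 (push 17): stack=[0,17] mem=[0,0,1,17]
After op 9 (push 12): stack=[0,17,12] mem=[0,0,1,17]
After op 10 (STO M3): stack=[0,17] mem=[0,0,1,12]
After op 11 (push 8): stack=[0,17,8] mem=[0,0,1,12]
After op 12 (-): stack=[0,9] mem=[0,0,1,12]
After op 13 (+): stack=[9] mem=[0,0,1,12]
After op 14 (push 20): stack=[9,20] mem=[0,0,1,12]
After op 15 (-): stack=[-11] mem=[0,0,1,12]
After op 16 (push 19): stack=[-11,19] mem=[0,0,1,12]

Answer: 0 0 1 12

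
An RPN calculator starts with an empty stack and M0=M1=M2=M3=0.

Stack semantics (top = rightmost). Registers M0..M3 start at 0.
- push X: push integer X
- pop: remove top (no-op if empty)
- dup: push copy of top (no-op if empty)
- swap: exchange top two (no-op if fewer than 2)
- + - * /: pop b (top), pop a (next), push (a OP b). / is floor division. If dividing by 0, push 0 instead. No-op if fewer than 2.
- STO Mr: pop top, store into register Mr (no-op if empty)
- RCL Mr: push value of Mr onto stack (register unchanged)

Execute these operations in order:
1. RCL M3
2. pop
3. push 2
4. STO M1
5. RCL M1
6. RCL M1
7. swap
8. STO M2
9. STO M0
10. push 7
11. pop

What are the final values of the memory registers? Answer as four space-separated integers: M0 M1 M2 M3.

Answer: 2 2 2 0

Derivation:
After op 1 (RCL M3): stack=[0] mem=[0,0,0,0]
After op 2 (pop): stack=[empty] mem=[0,0,0,0]
After op 3 (push 2): stack=[2] mem=[0,0,0,0]
After op 4 (STO M1): stack=[empty] mem=[0,2,0,0]
After op 5 (RCL M1): stack=[2] mem=[0,2,0,0]
After op 6 (RCL M1): stack=[2,2] mem=[0,2,0,0]
After op 7 (swap): stack=[2,2] mem=[0,2,0,0]
After op 8 (STO M2): stack=[2] mem=[0,2,2,0]
After op 9 (STO M0): stack=[empty] mem=[2,2,2,0]
After op 10 (push 7): stack=[7] mem=[2,2,2,0]
After op 11 (pop): stack=[empty] mem=[2,2,2,0]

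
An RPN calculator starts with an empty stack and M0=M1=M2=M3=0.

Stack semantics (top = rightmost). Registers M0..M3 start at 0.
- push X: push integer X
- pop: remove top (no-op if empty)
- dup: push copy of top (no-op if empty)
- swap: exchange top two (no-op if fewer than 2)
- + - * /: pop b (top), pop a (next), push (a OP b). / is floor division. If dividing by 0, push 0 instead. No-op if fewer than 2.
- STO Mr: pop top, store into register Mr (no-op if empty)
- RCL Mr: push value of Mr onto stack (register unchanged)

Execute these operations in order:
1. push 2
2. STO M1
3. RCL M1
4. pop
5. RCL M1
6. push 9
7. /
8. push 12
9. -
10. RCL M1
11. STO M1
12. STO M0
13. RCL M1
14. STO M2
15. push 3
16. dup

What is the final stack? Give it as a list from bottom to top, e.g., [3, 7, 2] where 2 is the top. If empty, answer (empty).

After op 1 (push 2): stack=[2] mem=[0,0,0,0]
After op 2 (STO M1): stack=[empty] mem=[0,2,0,0]
After op 3 (RCL M1): stack=[2] mem=[0,2,0,0]
After op 4 (pop): stack=[empty] mem=[0,2,0,0]
After op 5 (RCL M1): stack=[2] mem=[0,2,0,0]
After op 6 (push 9): stack=[2,9] mem=[0,2,0,0]
After op 7 (/): stack=[0] mem=[0,2,0,0]
After op 8 (push 12): stack=[0,12] mem=[0,2,0,0]
After op 9 (-): stack=[-12] mem=[0,2,0,0]
After op 10 (RCL M1): stack=[-12,2] mem=[0,2,0,0]
After op 11 (STO M1): stack=[-12] mem=[0,2,0,0]
After op 12 (STO M0): stack=[empty] mem=[-12,2,0,0]
After op 13 (RCL M1): stack=[2] mem=[-12,2,0,0]
After op 14 (STO M2): stack=[empty] mem=[-12,2,2,0]
After op 15 (push 3): stack=[3] mem=[-12,2,2,0]
After op 16 (dup): stack=[3,3] mem=[-12,2,2,0]

Answer: [3, 3]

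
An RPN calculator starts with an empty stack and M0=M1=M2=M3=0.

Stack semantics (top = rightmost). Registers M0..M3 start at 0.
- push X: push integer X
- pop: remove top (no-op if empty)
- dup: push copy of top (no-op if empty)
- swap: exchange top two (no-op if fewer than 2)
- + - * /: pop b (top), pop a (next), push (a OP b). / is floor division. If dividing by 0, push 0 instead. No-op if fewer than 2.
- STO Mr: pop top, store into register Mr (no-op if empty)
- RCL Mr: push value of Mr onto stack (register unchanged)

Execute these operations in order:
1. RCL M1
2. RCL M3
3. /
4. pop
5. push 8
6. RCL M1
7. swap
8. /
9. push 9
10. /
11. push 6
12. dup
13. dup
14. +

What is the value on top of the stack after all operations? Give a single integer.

After op 1 (RCL M1): stack=[0] mem=[0,0,0,0]
After op 2 (RCL M3): stack=[0,0] mem=[0,0,0,0]
After op 3 (/): stack=[0] mem=[0,0,0,0]
After op 4 (pop): stack=[empty] mem=[0,0,0,0]
After op 5 (push 8): stack=[8] mem=[0,0,0,0]
After op 6 (RCL M1): stack=[8,0] mem=[0,0,0,0]
After op 7 (swap): stack=[0,8] mem=[0,0,0,0]
After op 8 (/): stack=[0] mem=[0,0,0,0]
After op 9 (push 9): stack=[0,9] mem=[0,0,0,0]
After op 10 (/): stack=[0] mem=[0,0,0,0]
After op 11 (push 6): stack=[0,6] mem=[0,0,0,0]
After op 12 (dup): stack=[0,6,6] mem=[0,0,0,0]
After op 13 (dup): stack=[0,6,6,6] mem=[0,0,0,0]
After op 14 (+): stack=[0,6,12] mem=[0,0,0,0]

Answer: 12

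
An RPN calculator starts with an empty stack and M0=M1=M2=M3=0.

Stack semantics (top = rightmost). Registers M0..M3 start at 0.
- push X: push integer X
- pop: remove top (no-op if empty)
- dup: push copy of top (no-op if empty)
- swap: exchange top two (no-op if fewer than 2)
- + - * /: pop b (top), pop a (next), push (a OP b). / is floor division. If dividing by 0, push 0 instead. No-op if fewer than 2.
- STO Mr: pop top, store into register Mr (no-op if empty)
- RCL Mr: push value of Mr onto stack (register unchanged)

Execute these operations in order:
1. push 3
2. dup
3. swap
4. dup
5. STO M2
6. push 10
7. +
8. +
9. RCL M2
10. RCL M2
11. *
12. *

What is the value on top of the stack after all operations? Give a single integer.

After op 1 (push 3): stack=[3] mem=[0,0,0,0]
After op 2 (dup): stack=[3,3] mem=[0,0,0,0]
After op 3 (swap): stack=[3,3] mem=[0,0,0,0]
After op 4 (dup): stack=[3,3,3] mem=[0,0,0,0]
After op 5 (STO M2): stack=[3,3] mem=[0,0,3,0]
After op 6 (push 10): stack=[3,3,10] mem=[0,0,3,0]
After op 7 (+): stack=[3,13] mem=[0,0,3,0]
After op 8 (+): stack=[16] mem=[0,0,3,0]
After op 9 (RCL M2): stack=[16,3] mem=[0,0,3,0]
After op 10 (RCL M2): stack=[16,3,3] mem=[0,0,3,0]
After op 11 (*): stack=[16,9] mem=[0,0,3,0]
After op 12 (*): stack=[144] mem=[0,0,3,0]

Answer: 144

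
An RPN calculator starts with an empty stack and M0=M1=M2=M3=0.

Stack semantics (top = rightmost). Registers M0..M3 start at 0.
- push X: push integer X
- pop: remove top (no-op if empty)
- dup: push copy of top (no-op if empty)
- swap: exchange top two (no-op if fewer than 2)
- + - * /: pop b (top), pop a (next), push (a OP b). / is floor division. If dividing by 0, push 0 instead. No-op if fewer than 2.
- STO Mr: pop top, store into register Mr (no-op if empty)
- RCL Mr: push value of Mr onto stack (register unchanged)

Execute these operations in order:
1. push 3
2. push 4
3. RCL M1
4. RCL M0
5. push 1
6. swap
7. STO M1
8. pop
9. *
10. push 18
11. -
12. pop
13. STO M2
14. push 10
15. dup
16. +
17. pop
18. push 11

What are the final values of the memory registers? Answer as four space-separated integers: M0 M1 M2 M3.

After op 1 (push 3): stack=[3] mem=[0,0,0,0]
After op 2 (push 4): stack=[3,4] mem=[0,0,0,0]
After op 3 (RCL M1): stack=[3,4,0] mem=[0,0,0,0]
After op 4 (RCL M0): stack=[3,4,0,0] mem=[0,0,0,0]
After op 5 (push 1): stack=[3,4,0,0,1] mem=[0,0,0,0]
After op 6 (swap): stack=[3,4,0,1,0] mem=[0,0,0,0]
After op 7 (STO M1): stack=[3,4,0,1] mem=[0,0,0,0]
After op 8 (pop): stack=[3,4,0] mem=[0,0,0,0]
After op 9 (*): stack=[3,0] mem=[0,0,0,0]
After op 10 (push 18): stack=[3,0,18] mem=[0,0,0,0]
After op 11 (-): stack=[3,-18] mem=[0,0,0,0]
After op 12 (pop): stack=[3] mem=[0,0,0,0]
After op 13 (STO M2): stack=[empty] mem=[0,0,3,0]
After op 14 (push 10): stack=[10] mem=[0,0,3,0]
After op 15 (dup): stack=[10,10] mem=[0,0,3,0]
After op 16 (+): stack=[20] mem=[0,0,3,0]
After op 17 (pop): stack=[empty] mem=[0,0,3,0]
After op 18 (push 11): stack=[11] mem=[0,0,3,0]

Answer: 0 0 3 0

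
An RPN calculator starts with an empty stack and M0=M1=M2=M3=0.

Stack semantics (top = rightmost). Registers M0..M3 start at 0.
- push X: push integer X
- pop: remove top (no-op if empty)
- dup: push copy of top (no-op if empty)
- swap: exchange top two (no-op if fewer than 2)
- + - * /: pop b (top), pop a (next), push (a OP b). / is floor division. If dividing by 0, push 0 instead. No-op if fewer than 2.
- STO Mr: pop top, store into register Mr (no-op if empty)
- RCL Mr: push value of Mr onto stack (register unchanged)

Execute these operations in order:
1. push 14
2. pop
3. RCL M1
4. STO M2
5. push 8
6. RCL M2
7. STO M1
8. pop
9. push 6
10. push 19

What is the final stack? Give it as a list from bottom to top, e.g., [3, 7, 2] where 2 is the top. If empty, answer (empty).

Answer: [6, 19]

Derivation:
After op 1 (push 14): stack=[14] mem=[0,0,0,0]
After op 2 (pop): stack=[empty] mem=[0,0,0,0]
After op 3 (RCL M1): stack=[0] mem=[0,0,0,0]
After op 4 (STO M2): stack=[empty] mem=[0,0,0,0]
After op 5 (push 8): stack=[8] mem=[0,0,0,0]
After op 6 (RCL M2): stack=[8,0] mem=[0,0,0,0]
After op 7 (STO M1): stack=[8] mem=[0,0,0,0]
After op 8 (pop): stack=[empty] mem=[0,0,0,0]
After op 9 (push 6): stack=[6] mem=[0,0,0,0]
After op 10 (push 19): stack=[6,19] mem=[0,0,0,0]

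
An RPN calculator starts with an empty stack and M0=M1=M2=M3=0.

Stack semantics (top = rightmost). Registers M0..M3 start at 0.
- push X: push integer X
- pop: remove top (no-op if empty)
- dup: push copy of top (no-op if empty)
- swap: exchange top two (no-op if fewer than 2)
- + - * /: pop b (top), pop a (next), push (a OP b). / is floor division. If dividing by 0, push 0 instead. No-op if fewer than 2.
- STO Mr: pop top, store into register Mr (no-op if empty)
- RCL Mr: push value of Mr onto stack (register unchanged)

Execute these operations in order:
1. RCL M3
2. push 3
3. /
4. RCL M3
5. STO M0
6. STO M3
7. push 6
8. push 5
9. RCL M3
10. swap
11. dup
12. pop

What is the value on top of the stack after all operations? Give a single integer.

Answer: 5

Derivation:
After op 1 (RCL M3): stack=[0] mem=[0,0,0,0]
After op 2 (push 3): stack=[0,3] mem=[0,0,0,0]
After op 3 (/): stack=[0] mem=[0,0,0,0]
After op 4 (RCL M3): stack=[0,0] mem=[0,0,0,0]
After op 5 (STO M0): stack=[0] mem=[0,0,0,0]
After op 6 (STO M3): stack=[empty] mem=[0,0,0,0]
After op 7 (push 6): stack=[6] mem=[0,0,0,0]
After op 8 (push 5): stack=[6,5] mem=[0,0,0,0]
After op 9 (RCL M3): stack=[6,5,0] mem=[0,0,0,0]
After op 10 (swap): stack=[6,0,5] mem=[0,0,0,0]
After op 11 (dup): stack=[6,0,5,5] mem=[0,0,0,0]
After op 12 (pop): stack=[6,0,5] mem=[0,0,0,0]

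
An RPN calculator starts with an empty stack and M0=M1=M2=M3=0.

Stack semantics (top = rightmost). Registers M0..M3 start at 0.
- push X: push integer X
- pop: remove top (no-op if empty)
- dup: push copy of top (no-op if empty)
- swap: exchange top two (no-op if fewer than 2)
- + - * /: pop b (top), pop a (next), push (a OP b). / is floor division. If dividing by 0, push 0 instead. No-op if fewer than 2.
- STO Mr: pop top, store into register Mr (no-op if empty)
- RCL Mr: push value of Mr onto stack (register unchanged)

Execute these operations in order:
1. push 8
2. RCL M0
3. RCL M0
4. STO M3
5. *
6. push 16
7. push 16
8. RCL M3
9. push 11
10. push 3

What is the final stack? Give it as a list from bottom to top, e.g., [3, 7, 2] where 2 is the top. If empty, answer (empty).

After op 1 (push 8): stack=[8] mem=[0,0,0,0]
After op 2 (RCL M0): stack=[8,0] mem=[0,0,0,0]
After op 3 (RCL M0): stack=[8,0,0] mem=[0,0,0,0]
After op 4 (STO M3): stack=[8,0] mem=[0,0,0,0]
After op 5 (*): stack=[0] mem=[0,0,0,0]
After op 6 (push 16): stack=[0,16] mem=[0,0,0,0]
After op 7 (push 16): stack=[0,16,16] mem=[0,0,0,0]
After op 8 (RCL M3): stack=[0,16,16,0] mem=[0,0,0,0]
After op 9 (push 11): stack=[0,16,16,0,11] mem=[0,0,0,0]
After op 10 (push 3): stack=[0,16,16,0,11,3] mem=[0,0,0,0]

Answer: [0, 16, 16, 0, 11, 3]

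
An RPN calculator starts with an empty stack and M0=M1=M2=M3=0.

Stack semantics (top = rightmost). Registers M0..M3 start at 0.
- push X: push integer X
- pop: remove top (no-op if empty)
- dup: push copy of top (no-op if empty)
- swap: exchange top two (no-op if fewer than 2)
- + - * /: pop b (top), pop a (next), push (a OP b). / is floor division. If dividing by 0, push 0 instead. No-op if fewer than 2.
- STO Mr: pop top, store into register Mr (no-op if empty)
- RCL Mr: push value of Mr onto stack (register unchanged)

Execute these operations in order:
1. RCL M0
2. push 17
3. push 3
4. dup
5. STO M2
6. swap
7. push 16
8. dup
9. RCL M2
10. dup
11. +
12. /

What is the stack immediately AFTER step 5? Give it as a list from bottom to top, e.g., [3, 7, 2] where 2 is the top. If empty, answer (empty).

After op 1 (RCL M0): stack=[0] mem=[0,0,0,0]
After op 2 (push 17): stack=[0,17] mem=[0,0,0,0]
After op 3 (push 3): stack=[0,17,3] mem=[0,0,0,0]
After op 4 (dup): stack=[0,17,3,3] mem=[0,0,0,0]
After op 5 (STO M2): stack=[0,17,3] mem=[0,0,3,0]

[0, 17, 3]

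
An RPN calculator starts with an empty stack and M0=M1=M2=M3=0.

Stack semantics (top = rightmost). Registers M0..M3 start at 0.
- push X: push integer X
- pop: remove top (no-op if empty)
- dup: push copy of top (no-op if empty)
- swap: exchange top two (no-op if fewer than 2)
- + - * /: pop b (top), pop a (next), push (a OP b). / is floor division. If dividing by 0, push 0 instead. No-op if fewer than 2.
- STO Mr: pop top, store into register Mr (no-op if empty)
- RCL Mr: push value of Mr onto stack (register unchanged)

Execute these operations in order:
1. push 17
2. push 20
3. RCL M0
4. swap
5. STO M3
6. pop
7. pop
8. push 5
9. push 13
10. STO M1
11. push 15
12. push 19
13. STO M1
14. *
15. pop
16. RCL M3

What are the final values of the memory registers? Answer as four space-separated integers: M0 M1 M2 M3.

Answer: 0 19 0 20

Derivation:
After op 1 (push 17): stack=[17] mem=[0,0,0,0]
After op 2 (push 20): stack=[17,20] mem=[0,0,0,0]
After op 3 (RCL M0): stack=[17,20,0] mem=[0,0,0,0]
After op 4 (swap): stack=[17,0,20] mem=[0,0,0,0]
After op 5 (STO M3): stack=[17,0] mem=[0,0,0,20]
After op 6 (pop): stack=[17] mem=[0,0,0,20]
After op 7 (pop): stack=[empty] mem=[0,0,0,20]
After op 8 (push 5): stack=[5] mem=[0,0,0,20]
After op 9 (push 13): stack=[5,13] mem=[0,0,0,20]
After op 10 (STO M1): stack=[5] mem=[0,13,0,20]
After op 11 (push 15): stack=[5,15] mem=[0,13,0,20]
After op 12 (push 19): stack=[5,15,19] mem=[0,13,0,20]
After op 13 (STO M1): stack=[5,15] mem=[0,19,0,20]
After op 14 (*): stack=[75] mem=[0,19,0,20]
After op 15 (pop): stack=[empty] mem=[0,19,0,20]
After op 16 (RCL M3): stack=[20] mem=[0,19,0,20]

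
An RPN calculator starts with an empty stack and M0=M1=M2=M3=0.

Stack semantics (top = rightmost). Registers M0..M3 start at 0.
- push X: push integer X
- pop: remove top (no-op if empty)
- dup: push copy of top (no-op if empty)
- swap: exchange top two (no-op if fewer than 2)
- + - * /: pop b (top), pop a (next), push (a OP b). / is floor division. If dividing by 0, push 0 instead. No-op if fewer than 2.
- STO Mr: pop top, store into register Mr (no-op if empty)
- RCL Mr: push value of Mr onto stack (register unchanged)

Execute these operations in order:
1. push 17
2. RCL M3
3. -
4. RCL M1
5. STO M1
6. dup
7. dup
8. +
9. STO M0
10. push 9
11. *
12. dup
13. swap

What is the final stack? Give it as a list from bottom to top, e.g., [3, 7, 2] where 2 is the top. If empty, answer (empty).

Answer: [153, 153]

Derivation:
After op 1 (push 17): stack=[17] mem=[0,0,0,0]
After op 2 (RCL M3): stack=[17,0] mem=[0,0,0,0]
After op 3 (-): stack=[17] mem=[0,0,0,0]
After op 4 (RCL M1): stack=[17,0] mem=[0,0,0,0]
After op 5 (STO M1): stack=[17] mem=[0,0,0,0]
After op 6 (dup): stack=[17,17] mem=[0,0,0,0]
After op 7 (dup): stack=[17,17,17] mem=[0,0,0,0]
After op 8 (+): stack=[17,34] mem=[0,0,0,0]
After op 9 (STO M0): stack=[17] mem=[34,0,0,0]
After op 10 (push 9): stack=[17,9] mem=[34,0,0,0]
After op 11 (*): stack=[153] mem=[34,0,0,0]
After op 12 (dup): stack=[153,153] mem=[34,0,0,0]
After op 13 (swap): stack=[153,153] mem=[34,0,0,0]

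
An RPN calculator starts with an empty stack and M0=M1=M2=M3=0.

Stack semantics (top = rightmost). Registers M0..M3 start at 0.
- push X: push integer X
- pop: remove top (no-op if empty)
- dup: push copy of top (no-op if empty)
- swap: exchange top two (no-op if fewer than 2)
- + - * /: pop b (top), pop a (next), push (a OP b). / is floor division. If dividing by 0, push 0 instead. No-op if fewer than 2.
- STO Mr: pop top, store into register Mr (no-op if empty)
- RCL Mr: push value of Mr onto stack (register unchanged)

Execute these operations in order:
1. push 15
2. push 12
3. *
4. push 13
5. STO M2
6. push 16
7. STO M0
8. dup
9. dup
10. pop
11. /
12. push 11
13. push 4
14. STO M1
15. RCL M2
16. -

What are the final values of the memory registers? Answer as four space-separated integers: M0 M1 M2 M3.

After op 1 (push 15): stack=[15] mem=[0,0,0,0]
After op 2 (push 12): stack=[15,12] mem=[0,0,0,0]
After op 3 (*): stack=[180] mem=[0,0,0,0]
After op 4 (push 13): stack=[180,13] mem=[0,0,0,0]
After op 5 (STO M2): stack=[180] mem=[0,0,13,0]
After op 6 (push 16): stack=[180,16] mem=[0,0,13,0]
After op 7 (STO M0): stack=[180] mem=[16,0,13,0]
After op 8 (dup): stack=[180,180] mem=[16,0,13,0]
After op 9 (dup): stack=[180,180,180] mem=[16,0,13,0]
After op 10 (pop): stack=[180,180] mem=[16,0,13,0]
After op 11 (/): stack=[1] mem=[16,0,13,0]
After op 12 (push 11): stack=[1,11] mem=[16,0,13,0]
After op 13 (push 4): stack=[1,11,4] mem=[16,0,13,0]
After op 14 (STO M1): stack=[1,11] mem=[16,4,13,0]
After op 15 (RCL M2): stack=[1,11,13] mem=[16,4,13,0]
After op 16 (-): stack=[1,-2] mem=[16,4,13,0]

Answer: 16 4 13 0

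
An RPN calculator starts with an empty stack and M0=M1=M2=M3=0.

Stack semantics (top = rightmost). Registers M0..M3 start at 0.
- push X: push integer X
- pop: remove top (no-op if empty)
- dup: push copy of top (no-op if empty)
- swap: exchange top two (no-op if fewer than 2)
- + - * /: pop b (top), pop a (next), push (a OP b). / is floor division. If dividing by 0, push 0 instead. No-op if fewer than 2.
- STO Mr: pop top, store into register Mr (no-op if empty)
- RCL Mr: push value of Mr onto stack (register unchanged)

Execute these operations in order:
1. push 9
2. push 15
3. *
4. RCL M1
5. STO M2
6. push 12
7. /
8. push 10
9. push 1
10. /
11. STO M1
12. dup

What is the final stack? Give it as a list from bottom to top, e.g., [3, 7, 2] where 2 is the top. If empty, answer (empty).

Answer: [11, 11]

Derivation:
After op 1 (push 9): stack=[9] mem=[0,0,0,0]
After op 2 (push 15): stack=[9,15] mem=[0,0,0,0]
After op 3 (*): stack=[135] mem=[0,0,0,0]
After op 4 (RCL M1): stack=[135,0] mem=[0,0,0,0]
After op 5 (STO M2): stack=[135] mem=[0,0,0,0]
After op 6 (push 12): stack=[135,12] mem=[0,0,0,0]
After op 7 (/): stack=[11] mem=[0,0,0,0]
After op 8 (push 10): stack=[11,10] mem=[0,0,0,0]
After op 9 (push 1): stack=[11,10,1] mem=[0,0,0,0]
After op 10 (/): stack=[11,10] mem=[0,0,0,0]
After op 11 (STO M1): stack=[11] mem=[0,10,0,0]
After op 12 (dup): stack=[11,11] mem=[0,10,0,0]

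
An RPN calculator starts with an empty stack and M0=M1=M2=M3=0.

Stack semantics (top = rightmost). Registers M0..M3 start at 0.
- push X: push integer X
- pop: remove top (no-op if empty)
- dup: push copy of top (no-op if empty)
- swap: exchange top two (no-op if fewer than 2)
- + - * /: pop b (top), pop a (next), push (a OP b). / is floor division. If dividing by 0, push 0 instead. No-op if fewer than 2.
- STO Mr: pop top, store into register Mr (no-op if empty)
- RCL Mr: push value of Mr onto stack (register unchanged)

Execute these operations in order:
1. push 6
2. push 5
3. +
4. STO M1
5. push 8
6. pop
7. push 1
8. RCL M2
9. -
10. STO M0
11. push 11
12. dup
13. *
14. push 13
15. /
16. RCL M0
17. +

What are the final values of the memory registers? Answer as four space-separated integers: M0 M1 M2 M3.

After op 1 (push 6): stack=[6] mem=[0,0,0,0]
After op 2 (push 5): stack=[6,5] mem=[0,0,0,0]
After op 3 (+): stack=[11] mem=[0,0,0,0]
After op 4 (STO M1): stack=[empty] mem=[0,11,0,0]
After op 5 (push 8): stack=[8] mem=[0,11,0,0]
After op 6 (pop): stack=[empty] mem=[0,11,0,0]
After op 7 (push 1): stack=[1] mem=[0,11,0,0]
After op 8 (RCL M2): stack=[1,0] mem=[0,11,0,0]
After op 9 (-): stack=[1] mem=[0,11,0,0]
After op 10 (STO M0): stack=[empty] mem=[1,11,0,0]
After op 11 (push 11): stack=[11] mem=[1,11,0,0]
After op 12 (dup): stack=[11,11] mem=[1,11,0,0]
After op 13 (*): stack=[121] mem=[1,11,0,0]
After op 14 (push 13): stack=[121,13] mem=[1,11,0,0]
After op 15 (/): stack=[9] mem=[1,11,0,0]
After op 16 (RCL M0): stack=[9,1] mem=[1,11,0,0]
After op 17 (+): stack=[10] mem=[1,11,0,0]

Answer: 1 11 0 0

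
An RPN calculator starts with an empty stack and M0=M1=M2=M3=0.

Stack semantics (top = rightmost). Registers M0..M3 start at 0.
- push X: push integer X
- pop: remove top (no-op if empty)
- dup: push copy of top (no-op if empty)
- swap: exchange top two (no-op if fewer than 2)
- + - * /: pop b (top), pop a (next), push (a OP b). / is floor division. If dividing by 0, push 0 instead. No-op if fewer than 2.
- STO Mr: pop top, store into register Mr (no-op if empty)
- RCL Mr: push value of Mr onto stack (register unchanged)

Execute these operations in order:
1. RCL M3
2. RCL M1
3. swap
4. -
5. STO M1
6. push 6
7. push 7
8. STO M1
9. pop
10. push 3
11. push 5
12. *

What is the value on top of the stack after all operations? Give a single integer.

After op 1 (RCL M3): stack=[0] mem=[0,0,0,0]
After op 2 (RCL M1): stack=[0,0] mem=[0,0,0,0]
After op 3 (swap): stack=[0,0] mem=[0,0,0,0]
After op 4 (-): stack=[0] mem=[0,0,0,0]
After op 5 (STO M1): stack=[empty] mem=[0,0,0,0]
After op 6 (push 6): stack=[6] mem=[0,0,0,0]
After op 7 (push 7): stack=[6,7] mem=[0,0,0,0]
After op 8 (STO M1): stack=[6] mem=[0,7,0,0]
After op 9 (pop): stack=[empty] mem=[0,7,0,0]
After op 10 (push 3): stack=[3] mem=[0,7,0,0]
After op 11 (push 5): stack=[3,5] mem=[0,7,0,0]
After op 12 (*): stack=[15] mem=[0,7,0,0]

Answer: 15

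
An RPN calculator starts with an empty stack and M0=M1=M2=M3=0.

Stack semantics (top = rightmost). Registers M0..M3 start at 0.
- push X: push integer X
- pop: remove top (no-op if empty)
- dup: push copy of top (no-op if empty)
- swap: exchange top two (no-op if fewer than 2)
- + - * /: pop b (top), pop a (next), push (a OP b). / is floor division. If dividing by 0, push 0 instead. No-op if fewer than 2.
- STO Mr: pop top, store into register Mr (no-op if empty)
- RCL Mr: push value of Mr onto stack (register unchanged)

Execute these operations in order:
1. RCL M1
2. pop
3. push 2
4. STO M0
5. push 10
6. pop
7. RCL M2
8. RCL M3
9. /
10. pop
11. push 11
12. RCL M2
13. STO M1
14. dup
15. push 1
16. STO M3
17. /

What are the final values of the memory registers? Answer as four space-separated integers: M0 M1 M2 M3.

Answer: 2 0 0 1

Derivation:
After op 1 (RCL M1): stack=[0] mem=[0,0,0,0]
After op 2 (pop): stack=[empty] mem=[0,0,0,0]
After op 3 (push 2): stack=[2] mem=[0,0,0,0]
After op 4 (STO M0): stack=[empty] mem=[2,0,0,0]
After op 5 (push 10): stack=[10] mem=[2,0,0,0]
After op 6 (pop): stack=[empty] mem=[2,0,0,0]
After op 7 (RCL M2): stack=[0] mem=[2,0,0,0]
After op 8 (RCL M3): stack=[0,0] mem=[2,0,0,0]
After op 9 (/): stack=[0] mem=[2,0,0,0]
After op 10 (pop): stack=[empty] mem=[2,0,0,0]
After op 11 (push 11): stack=[11] mem=[2,0,0,0]
After op 12 (RCL M2): stack=[11,0] mem=[2,0,0,0]
After op 13 (STO M1): stack=[11] mem=[2,0,0,0]
After op 14 (dup): stack=[11,11] mem=[2,0,0,0]
After op 15 (push 1): stack=[11,11,1] mem=[2,0,0,0]
After op 16 (STO M3): stack=[11,11] mem=[2,0,0,1]
After op 17 (/): stack=[1] mem=[2,0,0,1]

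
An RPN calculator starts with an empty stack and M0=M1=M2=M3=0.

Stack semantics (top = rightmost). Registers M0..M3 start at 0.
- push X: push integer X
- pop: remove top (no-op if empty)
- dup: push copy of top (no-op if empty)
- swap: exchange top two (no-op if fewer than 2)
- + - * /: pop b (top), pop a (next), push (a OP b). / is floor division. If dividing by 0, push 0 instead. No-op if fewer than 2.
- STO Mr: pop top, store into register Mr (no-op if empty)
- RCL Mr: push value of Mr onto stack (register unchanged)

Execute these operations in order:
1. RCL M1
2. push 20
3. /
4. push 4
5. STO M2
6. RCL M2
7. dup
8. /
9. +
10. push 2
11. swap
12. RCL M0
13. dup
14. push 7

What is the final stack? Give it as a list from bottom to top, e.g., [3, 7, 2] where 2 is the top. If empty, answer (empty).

Answer: [2, 1, 0, 0, 7]

Derivation:
After op 1 (RCL M1): stack=[0] mem=[0,0,0,0]
After op 2 (push 20): stack=[0,20] mem=[0,0,0,0]
After op 3 (/): stack=[0] mem=[0,0,0,0]
After op 4 (push 4): stack=[0,4] mem=[0,0,0,0]
After op 5 (STO M2): stack=[0] mem=[0,0,4,0]
After op 6 (RCL M2): stack=[0,4] mem=[0,0,4,0]
After op 7 (dup): stack=[0,4,4] mem=[0,0,4,0]
After op 8 (/): stack=[0,1] mem=[0,0,4,0]
After op 9 (+): stack=[1] mem=[0,0,4,0]
After op 10 (push 2): stack=[1,2] mem=[0,0,4,0]
After op 11 (swap): stack=[2,1] mem=[0,0,4,0]
After op 12 (RCL M0): stack=[2,1,0] mem=[0,0,4,0]
After op 13 (dup): stack=[2,1,0,0] mem=[0,0,4,0]
After op 14 (push 7): stack=[2,1,0,0,7] mem=[0,0,4,0]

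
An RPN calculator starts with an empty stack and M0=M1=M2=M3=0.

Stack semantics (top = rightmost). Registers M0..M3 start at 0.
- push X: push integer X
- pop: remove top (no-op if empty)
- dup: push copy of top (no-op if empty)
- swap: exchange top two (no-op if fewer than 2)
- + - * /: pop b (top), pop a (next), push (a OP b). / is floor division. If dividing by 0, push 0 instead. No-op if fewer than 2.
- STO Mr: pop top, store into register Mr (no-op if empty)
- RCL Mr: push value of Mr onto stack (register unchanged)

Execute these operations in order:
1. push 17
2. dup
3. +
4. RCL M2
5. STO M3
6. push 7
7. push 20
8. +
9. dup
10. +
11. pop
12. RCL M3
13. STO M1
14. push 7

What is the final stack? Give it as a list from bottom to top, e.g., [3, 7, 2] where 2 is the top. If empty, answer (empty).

Answer: [34, 7]

Derivation:
After op 1 (push 17): stack=[17] mem=[0,0,0,0]
After op 2 (dup): stack=[17,17] mem=[0,0,0,0]
After op 3 (+): stack=[34] mem=[0,0,0,0]
After op 4 (RCL M2): stack=[34,0] mem=[0,0,0,0]
After op 5 (STO M3): stack=[34] mem=[0,0,0,0]
After op 6 (push 7): stack=[34,7] mem=[0,0,0,0]
After op 7 (push 20): stack=[34,7,20] mem=[0,0,0,0]
After op 8 (+): stack=[34,27] mem=[0,0,0,0]
After op 9 (dup): stack=[34,27,27] mem=[0,0,0,0]
After op 10 (+): stack=[34,54] mem=[0,0,0,0]
After op 11 (pop): stack=[34] mem=[0,0,0,0]
After op 12 (RCL M3): stack=[34,0] mem=[0,0,0,0]
After op 13 (STO M1): stack=[34] mem=[0,0,0,0]
After op 14 (push 7): stack=[34,7] mem=[0,0,0,0]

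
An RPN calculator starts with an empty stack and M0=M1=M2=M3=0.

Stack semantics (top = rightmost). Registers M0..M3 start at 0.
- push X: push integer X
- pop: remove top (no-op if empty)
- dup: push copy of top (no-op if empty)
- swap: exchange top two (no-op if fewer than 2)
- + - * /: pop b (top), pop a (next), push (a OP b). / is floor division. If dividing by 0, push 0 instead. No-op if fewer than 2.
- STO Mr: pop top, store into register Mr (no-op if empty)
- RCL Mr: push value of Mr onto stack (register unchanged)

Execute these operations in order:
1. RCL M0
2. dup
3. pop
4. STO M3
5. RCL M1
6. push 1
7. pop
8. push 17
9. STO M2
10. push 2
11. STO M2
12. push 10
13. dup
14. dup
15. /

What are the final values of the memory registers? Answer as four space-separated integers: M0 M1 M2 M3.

After op 1 (RCL M0): stack=[0] mem=[0,0,0,0]
After op 2 (dup): stack=[0,0] mem=[0,0,0,0]
After op 3 (pop): stack=[0] mem=[0,0,0,0]
After op 4 (STO M3): stack=[empty] mem=[0,0,0,0]
After op 5 (RCL M1): stack=[0] mem=[0,0,0,0]
After op 6 (push 1): stack=[0,1] mem=[0,0,0,0]
After op 7 (pop): stack=[0] mem=[0,0,0,0]
After op 8 (push 17): stack=[0,17] mem=[0,0,0,0]
After op 9 (STO M2): stack=[0] mem=[0,0,17,0]
After op 10 (push 2): stack=[0,2] mem=[0,0,17,0]
After op 11 (STO M2): stack=[0] mem=[0,0,2,0]
After op 12 (push 10): stack=[0,10] mem=[0,0,2,0]
After op 13 (dup): stack=[0,10,10] mem=[0,0,2,0]
After op 14 (dup): stack=[0,10,10,10] mem=[0,0,2,0]
After op 15 (/): stack=[0,10,1] mem=[0,0,2,0]

Answer: 0 0 2 0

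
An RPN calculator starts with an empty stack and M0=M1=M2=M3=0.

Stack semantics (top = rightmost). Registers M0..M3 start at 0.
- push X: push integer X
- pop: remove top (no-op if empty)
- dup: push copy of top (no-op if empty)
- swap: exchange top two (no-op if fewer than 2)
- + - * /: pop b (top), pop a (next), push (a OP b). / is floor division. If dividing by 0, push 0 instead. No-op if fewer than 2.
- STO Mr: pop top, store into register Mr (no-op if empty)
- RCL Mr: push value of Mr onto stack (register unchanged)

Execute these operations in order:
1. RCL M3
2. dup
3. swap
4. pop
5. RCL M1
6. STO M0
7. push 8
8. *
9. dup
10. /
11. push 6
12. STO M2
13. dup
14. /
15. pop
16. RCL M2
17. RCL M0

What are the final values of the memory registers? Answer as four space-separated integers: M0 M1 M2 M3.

Answer: 0 0 6 0

Derivation:
After op 1 (RCL M3): stack=[0] mem=[0,0,0,0]
After op 2 (dup): stack=[0,0] mem=[0,0,0,0]
After op 3 (swap): stack=[0,0] mem=[0,0,0,0]
After op 4 (pop): stack=[0] mem=[0,0,0,0]
After op 5 (RCL M1): stack=[0,0] mem=[0,0,0,0]
After op 6 (STO M0): stack=[0] mem=[0,0,0,0]
After op 7 (push 8): stack=[0,8] mem=[0,0,0,0]
After op 8 (*): stack=[0] mem=[0,0,0,0]
After op 9 (dup): stack=[0,0] mem=[0,0,0,0]
After op 10 (/): stack=[0] mem=[0,0,0,0]
After op 11 (push 6): stack=[0,6] mem=[0,0,0,0]
After op 12 (STO M2): stack=[0] mem=[0,0,6,0]
After op 13 (dup): stack=[0,0] mem=[0,0,6,0]
After op 14 (/): stack=[0] mem=[0,0,6,0]
After op 15 (pop): stack=[empty] mem=[0,0,6,0]
After op 16 (RCL M2): stack=[6] mem=[0,0,6,0]
After op 17 (RCL M0): stack=[6,0] mem=[0,0,6,0]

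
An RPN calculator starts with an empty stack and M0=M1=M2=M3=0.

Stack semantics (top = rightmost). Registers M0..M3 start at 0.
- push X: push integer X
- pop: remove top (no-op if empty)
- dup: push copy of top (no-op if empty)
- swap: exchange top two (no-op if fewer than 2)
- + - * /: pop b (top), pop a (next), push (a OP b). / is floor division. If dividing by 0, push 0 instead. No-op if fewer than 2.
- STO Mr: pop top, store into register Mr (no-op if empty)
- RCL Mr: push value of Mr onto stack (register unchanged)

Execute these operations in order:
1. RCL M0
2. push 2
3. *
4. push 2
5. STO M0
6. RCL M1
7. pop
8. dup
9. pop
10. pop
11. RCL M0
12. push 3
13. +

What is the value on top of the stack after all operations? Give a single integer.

After op 1 (RCL M0): stack=[0] mem=[0,0,0,0]
After op 2 (push 2): stack=[0,2] mem=[0,0,0,0]
After op 3 (*): stack=[0] mem=[0,0,0,0]
After op 4 (push 2): stack=[0,2] mem=[0,0,0,0]
After op 5 (STO M0): stack=[0] mem=[2,0,0,0]
After op 6 (RCL M1): stack=[0,0] mem=[2,0,0,0]
After op 7 (pop): stack=[0] mem=[2,0,0,0]
After op 8 (dup): stack=[0,0] mem=[2,0,0,0]
After op 9 (pop): stack=[0] mem=[2,0,0,0]
After op 10 (pop): stack=[empty] mem=[2,0,0,0]
After op 11 (RCL M0): stack=[2] mem=[2,0,0,0]
After op 12 (push 3): stack=[2,3] mem=[2,0,0,0]
After op 13 (+): stack=[5] mem=[2,0,0,0]

Answer: 5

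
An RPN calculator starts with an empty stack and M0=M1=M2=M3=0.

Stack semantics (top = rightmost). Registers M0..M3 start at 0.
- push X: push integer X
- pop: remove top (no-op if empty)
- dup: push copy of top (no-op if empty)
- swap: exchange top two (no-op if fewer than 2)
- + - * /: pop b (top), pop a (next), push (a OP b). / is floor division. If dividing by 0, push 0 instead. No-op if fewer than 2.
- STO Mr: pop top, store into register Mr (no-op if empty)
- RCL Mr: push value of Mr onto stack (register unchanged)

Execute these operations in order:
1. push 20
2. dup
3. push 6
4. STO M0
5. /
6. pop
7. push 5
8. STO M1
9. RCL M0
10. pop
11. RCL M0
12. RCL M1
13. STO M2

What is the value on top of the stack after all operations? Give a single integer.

After op 1 (push 20): stack=[20] mem=[0,0,0,0]
After op 2 (dup): stack=[20,20] mem=[0,0,0,0]
After op 3 (push 6): stack=[20,20,6] mem=[0,0,0,0]
After op 4 (STO M0): stack=[20,20] mem=[6,0,0,0]
After op 5 (/): stack=[1] mem=[6,0,0,0]
After op 6 (pop): stack=[empty] mem=[6,0,0,0]
After op 7 (push 5): stack=[5] mem=[6,0,0,0]
After op 8 (STO M1): stack=[empty] mem=[6,5,0,0]
After op 9 (RCL M0): stack=[6] mem=[6,5,0,0]
After op 10 (pop): stack=[empty] mem=[6,5,0,0]
After op 11 (RCL M0): stack=[6] mem=[6,5,0,0]
After op 12 (RCL M1): stack=[6,5] mem=[6,5,0,0]
After op 13 (STO M2): stack=[6] mem=[6,5,5,0]

Answer: 6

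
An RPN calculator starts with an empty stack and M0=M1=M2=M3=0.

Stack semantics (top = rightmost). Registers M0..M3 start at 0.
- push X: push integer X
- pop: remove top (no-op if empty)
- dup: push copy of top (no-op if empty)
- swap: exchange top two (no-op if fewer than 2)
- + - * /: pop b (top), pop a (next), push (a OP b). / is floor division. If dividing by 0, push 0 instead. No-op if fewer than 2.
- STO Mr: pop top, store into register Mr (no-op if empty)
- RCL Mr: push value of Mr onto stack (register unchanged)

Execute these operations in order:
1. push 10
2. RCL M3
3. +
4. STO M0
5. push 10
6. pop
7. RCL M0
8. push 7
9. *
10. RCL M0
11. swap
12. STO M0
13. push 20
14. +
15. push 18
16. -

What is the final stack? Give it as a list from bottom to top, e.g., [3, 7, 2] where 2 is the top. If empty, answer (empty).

After op 1 (push 10): stack=[10] mem=[0,0,0,0]
After op 2 (RCL M3): stack=[10,0] mem=[0,0,0,0]
After op 3 (+): stack=[10] mem=[0,0,0,0]
After op 4 (STO M0): stack=[empty] mem=[10,0,0,0]
After op 5 (push 10): stack=[10] mem=[10,0,0,0]
After op 6 (pop): stack=[empty] mem=[10,0,0,0]
After op 7 (RCL M0): stack=[10] mem=[10,0,0,0]
After op 8 (push 7): stack=[10,7] mem=[10,0,0,0]
After op 9 (*): stack=[70] mem=[10,0,0,0]
After op 10 (RCL M0): stack=[70,10] mem=[10,0,0,0]
After op 11 (swap): stack=[10,70] mem=[10,0,0,0]
After op 12 (STO M0): stack=[10] mem=[70,0,0,0]
After op 13 (push 20): stack=[10,20] mem=[70,0,0,0]
After op 14 (+): stack=[30] mem=[70,0,0,0]
After op 15 (push 18): stack=[30,18] mem=[70,0,0,0]
After op 16 (-): stack=[12] mem=[70,0,0,0]

Answer: [12]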